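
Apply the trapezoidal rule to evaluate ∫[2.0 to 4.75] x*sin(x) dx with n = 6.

f(x) = x*sin(x)
a = 2.0, b = 4.75, n = 6
h = (b - a)/n = 0.458333

Trapezoidal rule: (h/2)[f(x₀) + 2f(x₁) + 2f(x₂) + ... + f(xₙ)]

x_0 = 2.0000, f(x_0) = 1.818595, coefficient = 1
x_1 = 2.4583, f(x_1) = 1.552005, coefficient = 2
x_2 = 2.9167, f(x_2) = 0.650516, coefficient = 2
x_3 = 3.3750, f(x_3) = -0.780617, coefficient = 2
x_4 = 3.8333, f(x_4) = -2.445202, coefficient = 2
x_5 = 4.2917, f(x_5) = -3.917408, coefficient = 2
x_6 = 4.7500, f(x_6) = -4.746641, coefficient = 1

I ≈ (0.458333/2) × -12.809456 = -2.935500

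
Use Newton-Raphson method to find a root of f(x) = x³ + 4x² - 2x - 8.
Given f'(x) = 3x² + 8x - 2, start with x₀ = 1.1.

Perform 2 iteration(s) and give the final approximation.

f(x) = x³ + 4x² - 2x - 8
f'(x) = 3x² + 8x - 2
x₀ = 1.1

Newton-Raphson formula: x_{n+1} = x_n - f(x_n)/f'(x_n)

Iteration 1:
  f(1.100000) = -4.029000
  f'(1.100000) = 10.430000
  x_1 = 1.100000 - (-4.029000)/10.430000 = 1.486290
Iteration 2:
  f(1.486290) = 1.146945
  f'(1.486290) = 16.517486
  x_2 = 1.486290 - 1.146945/16.517486 = 1.416851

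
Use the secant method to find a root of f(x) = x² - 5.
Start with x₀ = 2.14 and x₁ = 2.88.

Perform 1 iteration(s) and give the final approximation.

f(x) = x² - 5
x₀ = 2.14, x₁ = 2.88

Secant formula: x_{n+1} = x_n - f(x_n)(x_n - x_{n-1})/(f(x_n) - f(x_{n-1}))

Iteration 1:
  f(2.140000) = -0.420400
  f(2.880000) = 3.294400
  x_2 = 2.880000 - 3.294400×(2.880000 - 2.140000)/(3.294400 - (-0.420400))
       = 2.223745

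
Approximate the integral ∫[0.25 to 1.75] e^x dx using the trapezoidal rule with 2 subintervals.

f(x) = e^x
a = 0.25, b = 1.75, n = 2
h = (b - a)/n = 0.750000

Trapezoidal rule: (h/2)[f(x₀) + 2f(x₁) + 2f(x₂) + ... + f(xₙ)]

x_0 = 0.2500, f(x_0) = 1.284025, coefficient = 1
x_1 = 1.0000, f(x_1) = 2.718282, coefficient = 2
x_2 = 1.7500, f(x_2) = 5.754603, coefficient = 1

I ≈ (0.750000/2) × 12.475192 = 4.678197
Exact value: 4.470577
Error: 0.207620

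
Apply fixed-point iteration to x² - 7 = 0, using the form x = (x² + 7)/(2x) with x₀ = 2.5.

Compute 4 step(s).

Equation: x² - 7 = 0
Fixed-point form: x = (x² + 7)/(2x)
x₀ = 2.5

x_1 = g(2.500000) = 2.650000
x_2 = g(2.650000) = 2.645755
x_3 = g(2.645755) = 2.645751
x_4 = g(2.645751) = 2.645751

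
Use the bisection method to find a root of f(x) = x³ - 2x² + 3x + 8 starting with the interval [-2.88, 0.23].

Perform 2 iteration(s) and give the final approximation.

f(x) = x³ - 2x² + 3x + 8
Initial interval: [-2.88, 0.23]

Iteration 1:
  c_1 = (-2.880000 + 0.230000)/2 = -1.325000
  f(c_1) = f(-1.325000) = -1.812453
  f(a) × f(c) ≥ 0, new interval: [-1.325000, 0.230000]
Iteration 2:
  c_2 = (-1.325000 + 0.230000)/2 = -0.547500
  f(c_2) = f(-0.547500) = 5.593871
  f(a) × f(c) < 0, new interval: [-1.325000, -0.547500]

After 2 iteration(s), the approximation is c_2 = -0.547500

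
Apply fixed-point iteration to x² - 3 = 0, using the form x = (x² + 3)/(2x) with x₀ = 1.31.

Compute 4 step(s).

Equation: x² - 3 = 0
Fixed-point form: x = (x² + 3)/(2x)
x₀ = 1.31

x_1 = g(1.310000) = 1.800038
x_2 = g(1.800038) = 1.733335
x_3 = g(1.733335) = 1.732051
x_4 = g(1.732051) = 1.732051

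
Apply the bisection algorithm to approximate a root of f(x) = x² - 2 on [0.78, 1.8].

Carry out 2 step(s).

f(x) = x² - 2
Initial interval: [0.78, 1.8]

Iteration 1:
  c_1 = (0.780000 + 1.800000)/2 = 1.290000
  f(c_1) = f(1.290000) = -0.335900
  f(a) × f(c) ≥ 0, new interval: [1.290000, 1.800000]
Iteration 2:
  c_2 = (1.290000 + 1.800000)/2 = 1.545000
  f(c_2) = f(1.545000) = 0.387025
  f(a) × f(c) < 0, new interval: [1.290000, 1.545000]

After 2 iteration(s), the approximation is c_2 = 1.545000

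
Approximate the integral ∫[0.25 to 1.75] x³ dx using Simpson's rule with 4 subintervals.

f(x) = x³
a = 0.25, b = 1.75, n = 4
h = (b - a)/n = 0.375000

Simpson's rule: (h/3)[f(x₀) + 4f(x₁) + 2f(x₂) + ... + f(xₙ)]

x_0 = 0.2500, f(x_0) = 0.015625, coefficient = 1
x_1 = 0.6250, f(x_1) = 0.244141, coefficient = 4
x_2 = 1.0000, f(x_2) = 1.000000, coefficient = 2
x_3 = 1.3750, f(x_3) = 2.599609, coefficient = 4
x_4 = 1.7500, f(x_4) = 5.359375, coefficient = 1

I ≈ (0.375000/3) × 18.750000 = 2.343750
Exact value: 2.343750
Error: 0.000000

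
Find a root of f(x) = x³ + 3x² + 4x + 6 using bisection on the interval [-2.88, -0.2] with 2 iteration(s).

f(x) = x³ + 3x² + 4x + 6
Initial interval: [-2.88, -0.2]

Iteration 1:
  c_1 = (-2.880000 + (-0.200000))/2 = -1.540000
  f(c_1) = f(-1.540000) = 3.302536
  f(a) × f(c) < 0, new interval: [-2.880000, -1.540000]
Iteration 2:
  c_2 = (-2.880000 + (-1.540000))/2 = -2.210000
  f(c_2) = f(-2.210000) = 1.018439
  f(a) × f(c) < 0, new interval: [-2.880000, -2.210000]

After 2 iteration(s), the approximation is c_2 = -2.210000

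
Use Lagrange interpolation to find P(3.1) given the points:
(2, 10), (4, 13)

Lagrange interpolation formula:
P(x) = Σ yᵢ × Lᵢ(x)
where Lᵢ(x) = Π_{j≠i} (x - xⱼ)/(xᵢ - xⱼ)

L_0(3.1) = (3.1 - 4)/(2 - 4) = 0.450000
L_1(3.1) = (3.1 - 2)/(4 - 2) = 0.550000

P(3.1) = 10×L_0(3.1) + 13×L_1(3.1)
P(3.1) = 11.650000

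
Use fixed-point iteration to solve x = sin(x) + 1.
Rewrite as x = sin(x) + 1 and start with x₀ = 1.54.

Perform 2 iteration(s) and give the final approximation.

Equation: x = sin(x) + 1
Fixed-point form: x = sin(x) + 1
x₀ = 1.54

x_1 = g(1.540000) = 1.999526
x_2 = g(1.999526) = 1.909495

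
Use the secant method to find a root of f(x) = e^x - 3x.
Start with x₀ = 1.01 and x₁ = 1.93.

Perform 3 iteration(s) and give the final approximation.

f(x) = e^x - 3x
x₀ = 1.01, x₁ = 1.93

Secant formula: x_{n+1} = x_n - f(x_n)(x_n - x_{n-1})/(f(x_n) - f(x_{n-1}))

Iteration 1:
  f(1.010000) = -0.284399
  f(1.930000) = 1.099510
  x_2 = 1.930000 - 1.099510×(1.930000 - 1.010000)/(1.099510 - (-0.284399))
       = 1.199064
Iteration 2:
  f(1.930000) = 1.099510
  f(1.199064) = -0.280181
  x_3 = 1.199064 - (-0.280181)×(1.199064 - 1.930000)/(-0.280181 - 1.099510)
       = 1.347499
Iteration 3:
  f(1.199064) = -0.280181
  f(1.347499) = -0.194707
  x_4 = 1.347499 - (-0.194707)×(1.347499 - 1.199064)/(-0.194707 - (-0.280181))
       = 1.685628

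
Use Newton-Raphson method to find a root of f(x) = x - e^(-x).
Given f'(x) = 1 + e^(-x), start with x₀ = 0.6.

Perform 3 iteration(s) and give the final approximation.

f(x) = x - e^(-x)
f'(x) = 1 + e^(-x)
x₀ = 0.6

Newton-Raphson formula: x_{n+1} = x_n - f(x_n)/f'(x_n)

Iteration 1:
  f(0.600000) = 0.051188
  f'(0.600000) = 1.548812
  x_1 = 0.600000 - 0.051188/1.548812 = 0.566950
Iteration 2:
  f(0.566950) = -0.000303
  f'(0.566950) = 1.567253
  x_2 = 0.566950 - (-0.000303)/1.567253 = 0.567143
Iteration 3:
  f(0.567143) = 0.000000
  f'(0.567143) = 1.567143
  x_3 = 0.567143 - 0.000000/1.567143 = 0.567143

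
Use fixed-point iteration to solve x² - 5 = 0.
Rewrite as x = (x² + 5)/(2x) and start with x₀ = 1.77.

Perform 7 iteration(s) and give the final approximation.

Equation: x² - 5 = 0
Fixed-point form: x = (x² + 5)/(2x)
x₀ = 1.77

x_1 = g(1.770000) = 2.297429
x_2 = g(2.297429) = 2.236887
x_3 = g(2.236887) = 2.236068
x_4 = g(2.236068) = 2.236068
x_5 = g(2.236068) = 2.236068
x_6 = g(2.236068) = 2.236068
x_7 = g(2.236068) = 2.236068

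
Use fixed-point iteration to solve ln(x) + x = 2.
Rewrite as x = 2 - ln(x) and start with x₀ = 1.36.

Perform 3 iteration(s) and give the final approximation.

Equation: ln(x) + x = 2
Fixed-point form: x = 2 - ln(x)
x₀ = 1.36

x_1 = g(1.360000) = 1.692515
x_2 = g(1.692515) = 1.473784
x_3 = g(1.473784) = 1.612167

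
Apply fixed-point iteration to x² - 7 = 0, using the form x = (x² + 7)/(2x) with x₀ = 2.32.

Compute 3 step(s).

Equation: x² - 7 = 0
Fixed-point form: x = (x² + 7)/(2x)
x₀ = 2.32

x_1 = g(2.320000) = 2.668621
x_2 = g(2.668621) = 2.645849
x_3 = g(2.645849) = 2.645751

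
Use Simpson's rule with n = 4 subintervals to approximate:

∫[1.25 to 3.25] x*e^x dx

f(x) = x*e^x
a = 1.25, b = 3.25, n = 4
h = (b - a)/n = 0.500000

Simpson's rule: (h/3)[f(x₀) + 4f(x₁) + 2f(x₂) + ... + f(xₙ)]

x_0 = 1.2500, f(x_0) = 4.362929, coefficient = 1
x_1 = 1.7500, f(x_1) = 10.070555, coefficient = 4
x_2 = 2.2500, f(x_2) = 21.347406, coefficient = 2
x_3 = 2.7500, f(x_3) = 43.017238, coefficient = 4
x_4 = 3.2500, f(x_4) = 83.818605, coefficient = 1

I ≈ (0.500000/3) × 343.227514 = 57.204586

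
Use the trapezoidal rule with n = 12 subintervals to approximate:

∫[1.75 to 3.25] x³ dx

f(x) = x³
a = 1.75, b = 3.25, n = 12
h = (b - a)/n = 0.125000

Trapezoidal rule: (h/2)[f(x₀) + 2f(x₁) + 2f(x₂) + ... + f(xₙ)]

x_0 = 1.7500, f(x_0) = 5.359375, coefficient = 1
x_1 = 1.8750, f(x_1) = 6.591797, coefficient = 2
x_2 = 2.0000, f(x_2) = 8.000000, coefficient = 2
x_3 = 2.1250, f(x_3) = 9.595703, coefficient = 2
x_4 = 2.2500, f(x_4) = 11.390625, coefficient = 2
x_5 = 2.3750, f(x_5) = 13.396484, coefficient = 2
x_6 = 2.5000, f(x_6) = 15.625000, coefficient = 2
x_7 = 2.6250, f(x_7) = 18.087891, coefficient = 2
x_8 = 2.7500, f(x_8) = 20.796875, coefficient = 2
x_9 = 2.8750, f(x_9) = 23.763672, coefficient = 2
x_10 = 3.0000, f(x_10) = 27.000000, coefficient = 2
x_11 = 3.1250, f(x_11) = 30.517578, coefficient = 2
x_12 = 3.2500, f(x_12) = 34.328125, coefficient = 1

I ≈ (0.125000/2) × 409.218750 = 25.576172
Exact value: 25.546875
Error: 0.029297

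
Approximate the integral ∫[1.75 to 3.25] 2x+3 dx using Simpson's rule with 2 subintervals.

f(x) = 2x+3
a = 1.75, b = 3.25, n = 2
h = (b - a)/n = 0.750000

Simpson's rule: (h/3)[f(x₀) + 4f(x₁) + 2f(x₂) + ... + f(xₙ)]

x_0 = 1.7500, f(x_0) = 6.500000, coefficient = 1
x_1 = 2.5000, f(x_1) = 8.000000, coefficient = 4
x_2 = 3.2500, f(x_2) = 9.500000, coefficient = 1

I ≈ (0.750000/3) × 48.000000 = 12.000000
Exact value: 12.000000
Error: 0.000000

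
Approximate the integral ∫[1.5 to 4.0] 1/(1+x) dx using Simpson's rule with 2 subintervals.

f(x) = 1/(1+x)
a = 1.5, b = 4.0, n = 2
h = (b - a)/n = 1.250000

Simpson's rule: (h/3)[f(x₀) + 4f(x₁) + 2f(x₂) + ... + f(xₙ)]

x_0 = 1.5000, f(x_0) = 0.400000, coefficient = 1
x_1 = 2.7500, f(x_1) = 0.266667, coefficient = 4
x_2 = 4.0000, f(x_2) = 0.200000, coefficient = 1

I ≈ (1.250000/3) × 1.666667 = 0.694444
Exact value: 0.693147
Error: 0.001297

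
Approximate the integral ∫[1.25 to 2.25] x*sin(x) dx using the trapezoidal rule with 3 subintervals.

f(x) = x*sin(x)
a = 1.25, b = 2.25, n = 3
h = (b - a)/n = 0.333333

Trapezoidal rule: (h/2)[f(x₀) + 2f(x₁) + 2f(x₂) + ... + f(xₙ)]

x_0 = 1.2500, f(x_0) = 1.186231, coefficient = 1
x_1 = 1.5833, f(x_1) = 1.583209, coefficient = 2
x_2 = 1.9167, f(x_2) = 1.803163, coefficient = 2
x_3 = 2.2500, f(x_3) = 1.750665, coefficient = 1

I ≈ (0.333333/2) × 9.709639 = 1.618273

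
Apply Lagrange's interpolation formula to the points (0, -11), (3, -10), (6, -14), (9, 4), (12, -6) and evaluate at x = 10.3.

Lagrange interpolation formula:
P(x) = Σ yᵢ × Lᵢ(x)
where Lᵢ(x) = Π_{j≠i} (x - xⱼ)/(xᵢ - xⱼ)

L_0(10.3) = (10.3 - 3)/(0 - 3) × (10.3 - 6)/(0 - 6) × (10.3 - 9)/(0 - 9) × (10.3 - 12)/(0 - 12) = -0.035685
L_1(10.3) = (10.3 - 0)/(3 - 0) × (10.3 - 6)/(3 - 6) × (10.3 - 9)/(3 - 9) × (10.3 - 12)/(3 - 12) = 0.201401
L_2(10.3) = (10.3 - 0)/(6 - 0) × (10.3 - 3)/(6 - 3) × (10.3 - 9)/(6 - 9) × (10.3 - 12)/(6 - 12) = -0.512870
L_3(10.3) = (10.3 - 0)/(9 - 0) × (10.3 - 3)/(9 - 3) × (10.3 - 6)/(9 - 6) × (10.3 - 12)/(9 - 12) = 1.130944
L_4(10.3) = (10.3 - 0)/(12 - 0) × (10.3 - 3)/(12 - 3) × (10.3 - 6)/(12 - 6) × (10.3 - 9)/(12 - 9) = 0.216210

P(10.3) = (-11)×L_0(10.3) + (-10)×L_1(10.3) + (-14)×L_2(10.3) + 4×L_3(10.3) + (-6)×L_4(10.3)
P(10.3) = 8.785224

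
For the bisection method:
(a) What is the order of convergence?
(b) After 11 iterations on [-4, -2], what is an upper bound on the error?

(a) Bisection has linear (order 1) convergence; the error is halved each step.

(b) Error bound = (b-a)/2^n = (-2 - (-4))/2^{11}
    = 2/2^{11}

(a) 1 (linear); (b) error ≤ 9.77e-04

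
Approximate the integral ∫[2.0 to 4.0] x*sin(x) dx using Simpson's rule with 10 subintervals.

f(x) = x*sin(x)
a = 2.0, b = 4.0, n = 10
h = (b - a)/n = 0.200000

Simpson's rule: (h/3)[f(x₀) + 4f(x₁) + 2f(x₂) + ... + f(xₙ)]

x_0 = 2.0000, f(x_0) = 1.818595, coefficient = 1
x_1 = 2.2000, f(x_1) = 1.778692, coefficient = 4
x_2 = 2.4000, f(x_2) = 1.621112, coefficient = 2
x_3 = 2.6000, f(x_3) = 1.340304, coefficient = 4
x_4 = 2.8000, f(x_4) = 0.937967, coefficient = 2
x_5 = 3.0000, f(x_5) = 0.423360, coefficient = 4
x_6 = 3.2000, f(x_6) = -0.186797, coefficient = 2
x_7 = 3.4000, f(x_7) = -0.868840, coefficient = 4
x_8 = 3.6000, f(x_8) = -1.593074, coefficient = 2
x_9 = 3.8000, f(x_9) = -2.325060, coefficient = 4
x_10 = 4.0000, f(x_10) = -3.027210, coefficient = 1

I ≈ (0.200000/3) × 1.743624 = 0.116242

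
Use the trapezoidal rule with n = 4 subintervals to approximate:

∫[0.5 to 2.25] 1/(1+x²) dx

f(x) = 1/(1+x²)
a = 0.5, b = 2.25, n = 4
h = (b - a)/n = 0.437500

Trapezoidal rule: (h/2)[f(x₀) + 2f(x₁) + 2f(x₂) + ... + f(xₙ)]

x_0 = 0.5000, f(x_0) = 0.800000, coefficient = 1
x_1 = 0.9375, f(x_1) = 0.532225, coefficient = 2
x_2 = 1.3750, f(x_2) = 0.345946, coefficient = 2
x_3 = 1.8125, f(x_3) = 0.233364, coefficient = 2
x_4 = 2.2500, f(x_4) = 0.164948, coefficient = 1

I ≈ (0.437500/2) × 3.188017 = 0.697379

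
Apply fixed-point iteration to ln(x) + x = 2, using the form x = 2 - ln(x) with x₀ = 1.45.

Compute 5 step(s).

Equation: ln(x) + x = 2
Fixed-point form: x = 2 - ln(x)
x₀ = 1.45

x_1 = g(1.450000) = 1.628436
x_2 = g(1.628436) = 1.512380
x_3 = g(1.512380) = 1.586316
x_4 = g(1.586316) = 1.538586
x_5 = g(1.538586) = 1.569136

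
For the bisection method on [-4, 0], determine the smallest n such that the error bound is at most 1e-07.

We need (b-a)/2^n ≤ 1e-07
(0 - (-4))/2^n ≤ 1e-07
4/2^n ≤ 1e-07
2^n ≥ 40000000
n ≥ log₂(40000000) = 25.25
n ≥ 26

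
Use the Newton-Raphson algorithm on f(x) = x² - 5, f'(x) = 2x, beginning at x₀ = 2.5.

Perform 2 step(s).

f(x) = x² - 5
f'(x) = 2x
x₀ = 2.5

Newton-Raphson formula: x_{n+1} = x_n - f(x_n)/f'(x_n)

Iteration 1:
  f(2.500000) = 1.250000
  f'(2.500000) = 5.000000
  x_1 = 2.500000 - 1.250000/5.000000 = 2.250000
Iteration 2:
  f(2.250000) = 0.062500
  f'(2.250000) = 4.500000
  x_2 = 2.250000 - 0.062500/4.500000 = 2.236111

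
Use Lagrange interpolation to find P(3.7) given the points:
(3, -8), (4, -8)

Lagrange interpolation formula:
P(x) = Σ yᵢ × Lᵢ(x)
where Lᵢ(x) = Π_{j≠i} (x - xⱼ)/(xᵢ - xⱼ)

L_0(3.7) = (3.7 - 4)/(3 - 4) = 0.300000
L_1(3.7) = (3.7 - 3)/(4 - 3) = 0.700000

P(3.7) = (-8)×L_0(3.7) + (-8)×L_1(3.7)
P(3.7) = -8.000000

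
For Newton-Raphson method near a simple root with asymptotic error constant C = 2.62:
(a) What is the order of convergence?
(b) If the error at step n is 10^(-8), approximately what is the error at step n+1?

(a) Newton-Raphson has quadratic (order 2) convergence near simple roots.
    This means |e_{n+1}| ≈ C|e_n|².

(b) With |e_n| = 10^(-8) and C = 2.62:
    |e_{n+1}| ≈ 2.62 × (10^(-8))² = 2.62 × 10^(-16)

(a) 2 (quadratic); (b) |e_{n+1}| ≈ 2.620e-16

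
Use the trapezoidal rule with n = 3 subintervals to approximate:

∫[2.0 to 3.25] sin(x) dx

f(x) = sin(x)
a = 2.0, b = 3.25, n = 3
h = (b - a)/n = 0.416667

Trapezoidal rule: (h/2)[f(x₀) + 2f(x₁) + 2f(x₂) + ... + f(xₙ)]

x_0 = 2.0000, f(x_0) = 0.909297, coefficient = 1
x_1 = 2.4167, f(x_1) = 0.663080, coefficient = 2
x_2 = 2.8333, f(x_2) = 0.303400, coefficient = 2
x_3 = 3.2500, f(x_3) = -0.108195, coefficient = 1

I ≈ (0.416667/2) × 2.734063 = 0.569597
Exact value: 0.577983
Error: 0.008386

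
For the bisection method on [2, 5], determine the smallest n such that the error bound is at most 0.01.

We need (b-a)/2^n ≤ 0.01
(5 - 2)/2^n ≤ 0.01
3/2^n ≤ 0.01
2^n ≥ 300
n ≥ log₂(300) = 8.23
n ≥ 9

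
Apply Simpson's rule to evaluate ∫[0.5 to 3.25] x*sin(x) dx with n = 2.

f(x) = x*sin(x)
a = 0.5, b = 3.25, n = 2
h = (b - a)/n = 1.375000

Simpson's rule: (h/3)[f(x₀) + 4f(x₁) + 2f(x₂) + ... + f(xₙ)]

x_0 = 0.5000, f(x_0) = 0.239713, coefficient = 1
x_1 = 1.8750, f(x_1) = 1.788911, coefficient = 4
x_2 = 3.2500, f(x_2) = -0.351634, coefficient = 1

I ≈ (1.375000/3) × 7.043722 = 3.228373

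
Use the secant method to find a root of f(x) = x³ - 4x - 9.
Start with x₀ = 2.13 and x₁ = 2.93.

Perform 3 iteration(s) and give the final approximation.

f(x) = x³ - 4x - 9
x₀ = 2.13, x₁ = 2.93

Secant formula: x_{n+1} = x_n - f(x_n)(x_n - x_{n-1})/(f(x_n) - f(x_{n-1}))

Iteration 1:
  f(2.130000) = -7.856403
  f(2.930000) = 4.433757
  x_2 = 2.930000 - 4.433757×(2.930000 - 2.130000)/(4.433757 - (-7.856403))
       = 2.641395
Iteration 2:
  f(2.930000) = 4.433757
  f(2.641395) = -1.136658
  x_3 = 2.641395 - (-1.136658)×(2.641395 - 2.930000)/(-1.136658 - 4.433757)
       = 2.700285
Iteration 3:
  f(2.641395) = -1.136658
  f(2.700285) = -0.111900
  x_4 = 2.700285 - (-0.111900)×(2.700285 - 2.641395)/(-0.111900 - (-1.136658))
       = 2.706716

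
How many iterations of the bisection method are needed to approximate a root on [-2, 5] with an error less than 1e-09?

We need (b-a)/2^n ≤ 1e-09
(5 - (-2))/2^n ≤ 1e-09
7/2^n ≤ 1e-09
2^n ≥ 7000000000
n ≥ log₂(7000000000) = 32.70
n ≥ 33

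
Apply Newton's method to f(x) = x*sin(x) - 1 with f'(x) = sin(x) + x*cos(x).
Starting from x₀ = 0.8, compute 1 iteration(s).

f(x) = x*sin(x) - 1
f'(x) = sin(x) + x*cos(x)
x₀ = 0.8

Newton-Raphson formula: x_{n+1} = x_n - f(x_n)/f'(x_n)

Iteration 1:
  f(0.800000) = -0.426115
  f'(0.800000) = 1.274721
  x_1 = 0.800000 - (-0.426115)/1.274721 = 1.134281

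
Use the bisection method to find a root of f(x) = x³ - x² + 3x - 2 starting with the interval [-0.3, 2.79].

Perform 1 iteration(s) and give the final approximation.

f(x) = x³ - x² + 3x - 2
Initial interval: [-0.3, 2.79]

Iteration 1:
  c_1 = (-0.300000 + 2.790000)/2 = 1.245000
  f(c_1) = f(1.245000) = 2.114756
  f(a) × f(c) < 0, new interval: [-0.300000, 1.245000]

After 1 iteration(s), the approximation is c_1 = 1.245000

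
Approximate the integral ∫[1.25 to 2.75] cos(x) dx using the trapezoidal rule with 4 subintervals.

f(x) = cos(x)
a = 1.25, b = 2.75, n = 4
h = (b - a)/n = 0.375000

Trapezoidal rule: (h/2)[f(x₀) + 2f(x₁) + 2f(x₂) + ... + f(xₙ)]

x_0 = 1.2500, f(x_0) = 0.315322, coefficient = 1
x_1 = 1.6250, f(x_1) = -0.054177, coefficient = 2
x_2 = 2.0000, f(x_2) = -0.416147, coefficient = 2
x_3 = 2.3750, f(x_3) = -0.720278, coefficient = 2
x_4 = 2.7500, f(x_4) = -0.924302, coefficient = 1

I ≈ (0.375000/2) × -2.990185 = -0.560660
Exact value: -0.567324
Error: 0.006664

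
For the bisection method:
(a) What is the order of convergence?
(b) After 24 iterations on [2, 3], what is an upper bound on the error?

(a) Bisection has linear (order 1) convergence; the error is halved each step.

(b) Error bound = (b-a)/2^n = (3 - 2)/2^{24}
    = 1/2^{24}

(a) 1 (linear); (b) error ≤ 5.96e-08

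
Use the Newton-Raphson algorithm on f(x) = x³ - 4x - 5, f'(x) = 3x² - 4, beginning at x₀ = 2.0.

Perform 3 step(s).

f(x) = x³ - 4x - 5
f'(x) = 3x² - 4
x₀ = 2.0

Newton-Raphson formula: x_{n+1} = x_n - f(x_n)/f'(x_n)

Iteration 1:
  f(2.000000) = -5.000000
  f'(2.000000) = 8.000000
  x_1 = 2.000000 - (-5.000000)/8.000000 = 2.625000
Iteration 2:
  f(2.625000) = 2.587891
  f'(2.625000) = 16.671875
  x_2 = 2.625000 - 2.587891/16.671875 = 2.469775
Iteration 3:
  f(2.469775) = 0.186006
  f'(2.469775) = 14.299367
  x_3 = 2.469775 - 0.186006/14.299367 = 2.456767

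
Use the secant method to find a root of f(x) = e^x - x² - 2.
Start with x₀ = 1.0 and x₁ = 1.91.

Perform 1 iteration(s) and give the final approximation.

f(x) = e^x - x² - 2
x₀ = 1.0, x₁ = 1.91

Secant formula: x_{n+1} = x_n - f(x_n)(x_n - x_{n-1})/(f(x_n) - f(x_{n-1}))

Iteration 1:
  f(1.000000) = -0.281718
  f(1.910000) = 1.104989
  x_2 = 1.910000 - 1.104989×(1.910000 - 1.000000)/(1.104989 - (-0.281718))
       = 1.184872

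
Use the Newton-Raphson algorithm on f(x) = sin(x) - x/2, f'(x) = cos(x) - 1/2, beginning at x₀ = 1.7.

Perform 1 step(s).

f(x) = sin(x) - x/2
f'(x) = cos(x) - 1/2
x₀ = 1.7

Newton-Raphson formula: x_{n+1} = x_n - f(x_n)/f'(x_n)

Iteration 1:
  f(1.700000) = 0.141665
  f'(1.700000) = -0.628844
  x_1 = 1.700000 - 0.141665/(-0.628844) = 1.925278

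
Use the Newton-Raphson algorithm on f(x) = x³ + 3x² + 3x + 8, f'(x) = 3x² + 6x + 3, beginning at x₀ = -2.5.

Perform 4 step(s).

f(x) = x³ + 3x² + 3x + 8
f'(x) = 3x² + 6x + 3
x₀ = -2.5

Newton-Raphson formula: x_{n+1} = x_n - f(x_n)/f'(x_n)

Iteration 1:
  f(-2.500000) = 3.625000
  f'(-2.500000) = 6.750000
  x_1 = -2.500000 - 3.625000/6.750000 = -3.037037
Iteration 2:
  f(-3.037037) = -1.452726
  f'(-3.037037) = 12.448560
  x_2 = -3.037037 - (-1.452726)/12.448560 = -2.920339
Iteration 3:
  f(-2.920339) = -0.081635
  f'(-2.920339) = 11.063103
  x_3 = -2.920339 - (-0.081635)/11.063103 = -2.912960
Iteration 4:
  f(-2.912960) = -0.000313
  f'(-2.912960) = 10.978245
  x_4 = -2.912960 - (-0.000313)/10.978245 = -2.912931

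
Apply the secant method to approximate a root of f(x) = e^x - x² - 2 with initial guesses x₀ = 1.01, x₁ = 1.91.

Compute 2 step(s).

f(x) = e^x - x² - 2
x₀ = 1.01, x₁ = 1.91

Secant formula: x_{n+1} = x_n - f(x_n)(x_n - x_{n-1})/(f(x_n) - f(x_{n-1}))

Iteration 1:
  f(1.010000) = -0.274499
  f(1.910000) = 1.104989
  x_2 = 1.910000 - 1.104989×(1.910000 - 1.010000)/(1.104989 - (-0.274499))
       = 1.189088
Iteration 2:
  f(1.910000) = 1.104989
  f(1.189088) = -0.129846
  x_3 = 1.189088 - (-0.129846)×(1.189088 - 1.910000)/(-0.129846 - 1.104989)
       = 1.264893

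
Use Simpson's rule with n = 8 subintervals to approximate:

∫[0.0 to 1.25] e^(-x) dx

f(x) = e^(-x)
a = 0.0, b = 1.25, n = 8
h = (b - a)/n = 0.156250

Simpson's rule: (h/3)[f(x₀) + 4f(x₁) + 2f(x₂) + ... + f(xₙ)]

x_0 = 0.0000, f(x_0) = 1.000000, coefficient = 1
x_1 = 0.1562, f(x_1) = 0.855345, coefficient = 4
x_2 = 0.3125, f(x_2) = 0.731616, coefficient = 2
x_3 = 0.4688, f(x_3) = 0.625784, coefficient = 4
x_4 = 0.6250, f(x_4) = 0.535261, coefficient = 2
x_5 = 0.7812, f(x_5) = 0.457833, coefficient = 4
x_6 = 0.9375, f(x_6) = 0.391606, coefficient = 2
x_7 = 1.0938, f(x_7) = 0.334958, coefficient = 4
x_8 = 1.2500, f(x_8) = 0.286505, coefficient = 1

I ≈ (0.156250/3) × 13.699153 = 0.713498
Exact value: 0.713495
Error: 0.000002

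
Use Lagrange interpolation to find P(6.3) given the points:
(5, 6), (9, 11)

Lagrange interpolation formula:
P(x) = Σ yᵢ × Lᵢ(x)
where Lᵢ(x) = Π_{j≠i} (x - xⱼ)/(xᵢ - xⱼ)

L_0(6.3) = (6.3 - 9)/(5 - 9) = 0.675000
L_1(6.3) = (6.3 - 5)/(9 - 5) = 0.325000

P(6.3) = 6×L_0(6.3) + 11×L_1(6.3)
P(6.3) = 7.625000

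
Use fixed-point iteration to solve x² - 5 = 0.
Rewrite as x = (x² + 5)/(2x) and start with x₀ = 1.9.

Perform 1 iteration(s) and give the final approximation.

Equation: x² - 5 = 0
Fixed-point form: x = (x² + 5)/(2x)
x₀ = 1.9

x_1 = g(1.900000) = 2.265789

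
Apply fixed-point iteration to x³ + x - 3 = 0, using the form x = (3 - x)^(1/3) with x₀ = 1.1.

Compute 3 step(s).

Equation: x³ + x - 3 = 0
Fixed-point form: x = (3 - x)^(1/3)
x₀ = 1.1

x_1 = g(1.100000) = 1.238562
x_2 = g(1.238562) = 1.207691
x_3 = g(1.207691) = 1.214705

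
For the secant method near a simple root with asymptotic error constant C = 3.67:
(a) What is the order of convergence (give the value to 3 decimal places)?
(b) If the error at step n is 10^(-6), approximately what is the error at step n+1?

(a) Secant method has superlinear convergence with order φ = (1+√5)/2 ≈ 1.618.
    This means |e_{n+1}| ≈ C|e_n|^1.618.

(b) With |e_n| = 10^(-6) and C = 3.67:
    |e_{n+1}| ≈ 3.67 × (10^(-6))^1.618 = 3.67 × 10^(-9.71)

(a) ≈ 1.618 (golden ratio); (b) |e_{n+1}| ≈ 7.186e-10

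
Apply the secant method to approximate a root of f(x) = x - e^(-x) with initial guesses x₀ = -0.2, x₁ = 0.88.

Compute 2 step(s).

f(x) = x - e^(-x)
x₀ = -0.2, x₁ = 0.88

Secant formula: x_{n+1} = x_n - f(x_n)(x_n - x_{n-1})/(f(x_n) - f(x_{n-1}))

Iteration 1:
  f(-0.200000) = -1.421403
  f(0.880000) = 0.465217
  x_2 = 0.880000 - 0.465217×(0.880000 - (-0.200000))/(0.465217 - (-1.421403))
       = 0.613685
Iteration 2:
  f(0.880000) = 0.465217
  f(0.613685) = 0.072333
  x_3 = 0.613685 - 0.072333×(0.613685 - 0.880000)/(0.072333 - 0.465217)
       = 0.564655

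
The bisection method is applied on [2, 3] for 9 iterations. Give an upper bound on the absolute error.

Bisection error bound: |error| ≤ (b-a)/2^n
|error| ≤ (3 - 2)/2^9 = 1/2^9
|error| ≤ 0.0019531250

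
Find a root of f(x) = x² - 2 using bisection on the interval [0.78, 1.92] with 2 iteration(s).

f(x) = x² - 2
Initial interval: [0.78, 1.92]

Iteration 1:
  c_1 = (0.780000 + 1.920000)/2 = 1.350000
  f(c_1) = f(1.350000) = -0.177500
  f(a) × f(c) ≥ 0, new interval: [1.350000, 1.920000]
Iteration 2:
  c_2 = (1.350000 + 1.920000)/2 = 1.635000
  f(c_2) = f(1.635000) = 0.673225
  f(a) × f(c) < 0, new interval: [1.350000, 1.635000]

After 2 iteration(s), the approximation is c_2 = 1.635000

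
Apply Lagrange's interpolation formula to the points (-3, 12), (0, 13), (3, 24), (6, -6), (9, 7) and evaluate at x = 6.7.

Lagrange interpolation formula:
P(x) = Σ yᵢ × Lᵢ(x)
where Lᵢ(x) = Π_{j≠i} (x - xⱼ)/(xᵢ - xⱼ)

L_0(6.7) = (6.7 - 0)/(-3 - 0) × (6.7 - 3)/(-3 - 3) × (6.7 - 6)/(-3 - 6) × (6.7 - 9)/(-3 - 9) = -0.020531
L_1(6.7) = (6.7 - (-3))/(0 - (-3)) × (6.7 - 3)/(0 - 3) × (6.7 - 6)/(0 - 6) × (6.7 - 9)/(0 - 9) = 0.118895
L_2(6.7) = (6.7 - (-3))/(3 - (-3)) × (6.7 - 0)/(3 - 0) × (6.7 - 6)/(3 - 6) × (6.7 - 9)/(3 - 9) = -0.322944
L_3(6.7) = (6.7 - (-3))/(6 - (-3)) × (6.7 - 0)/(6 - 0) × (6.7 - 3)/(6 - 3) × (6.7 - 9)/(6 - 9) = 1.137994
L_4(6.7) = (6.7 - (-3))/(9 - (-3)) × (6.7 - 0)/(9 - 0) × (6.7 - 3)/(9 - 3) × (6.7 - 6)/(9 - 6) = 0.086586

P(6.7) = 12×L_0(6.7) + 13×L_1(6.7) + 24×L_2(6.7) + (-6)×L_3(6.7) + 7×L_4(6.7)
P(6.7) = -12.673252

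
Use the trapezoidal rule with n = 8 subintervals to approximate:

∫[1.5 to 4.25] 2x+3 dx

f(x) = 2x+3
a = 1.5, b = 4.25, n = 8
h = (b - a)/n = 0.343750

Trapezoidal rule: (h/2)[f(x₀) + 2f(x₁) + 2f(x₂) + ... + f(xₙ)]

x_0 = 1.5000, f(x_0) = 6.000000, coefficient = 1
x_1 = 1.8438, f(x_1) = 6.687500, coefficient = 2
x_2 = 2.1875, f(x_2) = 7.375000, coefficient = 2
x_3 = 2.5312, f(x_3) = 8.062500, coefficient = 2
x_4 = 2.8750, f(x_4) = 8.750000, coefficient = 2
x_5 = 3.2188, f(x_5) = 9.437500, coefficient = 2
x_6 = 3.5625, f(x_6) = 10.125000, coefficient = 2
x_7 = 3.9062, f(x_7) = 10.812500, coefficient = 2
x_8 = 4.2500, f(x_8) = 11.500000, coefficient = 1

I ≈ (0.343750/2) × 140.000000 = 24.062500
Exact value: 24.062500
Error: 0.000000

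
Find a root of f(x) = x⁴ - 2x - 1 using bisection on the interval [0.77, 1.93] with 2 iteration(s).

f(x) = x⁴ - 2x - 1
Initial interval: [0.77, 1.93]

Iteration 1:
  c_1 = (0.770000 + 1.930000)/2 = 1.350000
  f(c_1) = f(1.350000) = -0.378494
  f(a) × f(c) ≥ 0, new interval: [1.350000, 1.930000]
Iteration 2:
  c_2 = (1.350000 + 1.930000)/2 = 1.640000
  f(c_2) = f(1.640000) = 2.953948
  f(a) × f(c) < 0, new interval: [1.350000, 1.640000]

After 2 iteration(s), the approximation is c_2 = 1.640000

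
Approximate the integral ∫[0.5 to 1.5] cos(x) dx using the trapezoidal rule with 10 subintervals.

f(x) = cos(x)
a = 0.5, b = 1.5, n = 10
h = (b - a)/n = 0.100000

Trapezoidal rule: (h/2)[f(x₀) + 2f(x₁) + 2f(x₂) + ... + f(xₙ)]

x_0 = 0.5000, f(x_0) = 0.877583, coefficient = 1
x_1 = 0.6000, f(x_1) = 0.825336, coefficient = 2
x_2 = 0.7000, f(x_2) = 0.764842, coefficient = 2
x_3 = 0.8000, f(x_3) = 0.696707, coefficient = 2
x_4 = 0.9000, f(x_4) = 0.621610, coefficient = 2
x_5 = 1.0000, f(x_5) = 0.540302, coefficient = 2
x_6 = 1.1000, f(x_6) = 0.453596, coefficient = 2
x_7 = 1.2000, f(x_7) = 0.362358, coefficient = 2
x_8 = 1.3000, f(x_8) = 0.267499, coefficient = 2
x_9 = 1.4000, f(x_9) = 0.169967, coefficient = 2
x_10 = 1.5000, f(x_10) = 0.070737, coefficient = 1

I ≈ (0.100000/2) × 10.352753 = 0.517638
Exact value: 0.518069
Error: 0.000432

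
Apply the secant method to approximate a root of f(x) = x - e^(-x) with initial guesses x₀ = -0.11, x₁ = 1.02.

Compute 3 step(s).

f(x) = x - e^(-x)
x₀ = -0.11, x₁ = 1.02

Secant formula: x_{n+1} = x_n - f(x_n)(x_n - x_{n-1})/(f(x_n) - f(x_{n-1}))

Iteration 1:
  f(-0.110000) = -1.226278
  f(1.020000) = 0.659405
  x_2 = 1.020000 - 0.659405×(1.020000 - (-0.110000))/(0.659405 - (-1.226278))
       = 0.624850
Iteration 2:
  f(1.020000) = 0.659405
  f(0.624850) = 0.089508
  x_3 = 0.624850 - 0.089508×(0.624850 - 1.020000)/(0.089508 - 0.659405)
       = 0.562788
Iteration 3:
  f(0.624850) = 0.089508
  f(0.562788) = -0.006831
  x_4 = 0.562788 - (-0.006831)×(0.562788 - 0.624850)/(-0.006831 - 0.089508)
       = 0.567188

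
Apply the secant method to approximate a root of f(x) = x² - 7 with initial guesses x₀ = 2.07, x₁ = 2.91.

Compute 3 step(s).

f(x) = x² - 7
x₀ = 2.07, x₁ = 2.91

Secant formula: x_{n+1} = x_n - f(x_n)(x_n - x_{n-1})/(f(x_n) - f(x_{n-1}))

Iteration 1:
  f(2.070000) = -2.715100
  f(2.910000) = 1.468100
  x_2 = 2.910000 - 1.468100×(2.910000 - 2.070000)/(1.468100 - (-2.715100))
       = 2.615201
Iteration 2:
  f(2.910000) = 1.468100
  f(2.615201) = -0.160725
  x_3 = 2.615201 - (-0.160725)×(2.615201 - 2.910000)/(-0.160725 - 1.468100)
       = 2.644290
Iteration 3:
  f(2.615201) = -0.160725
  f(2.644290) = -0.007729
  x_4 = 2.644290 - (-0.007729)×(2.644290 - 2.615201)/(-0.007729 - (-0.160725))
       = 2.645760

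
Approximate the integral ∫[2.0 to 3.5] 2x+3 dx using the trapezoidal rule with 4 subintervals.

f(x) = 2x+3
a = 2.0, b = 3.5, n = 4
h = (b - a)/n = 0.375000

Trapezoidal rule: (h/2)[f(x₀) + 2f(x₁) + 2f(x₂) + ... + f(xₙ)]

x_0 = 2.0000, f(x_0) = 7.000000, coefficient = 1
x_1 = 2.3750, f(x_1) = 7.750000, coefficient = 2
x_2 = 2.7500, f(x_2) = 8.500000, coefficient = 2
x_3 = 3.1250, f(x_3) = 9.250000, coefficient = 2
x_4 = 3.5000, f(x_4) = 10.000000, coefficient = 1

I ≈ (0.375000/2) × 68.000000 = 12.750000
Exact value: 12.750000
Error: 0.000000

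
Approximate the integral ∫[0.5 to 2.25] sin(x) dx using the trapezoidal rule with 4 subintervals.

f(x) = sin(x)
a = 0.5, b = 2.25, n = 4
h = (b - a)/n = 0.437500

Trapezoidal rule: (h/2)[f(x₀) + 2f(x₁) + 2f(x₂) + ... + f(xₙ)]

x_0 = 0.5000, f(x_0) = 0.479426, coefficient = 1
x_1 = 0.9375, f(x_1) = 0.806081, coefficient = 2
x_2 = 1.3750, f(x_2) = 0.980893, coefficient = 2
x_3 = 1.8125, f(x_3) = 0.970932, coefficient = 2
x_4 = 2.2500, f(x_4) = 0.778073, coefficient = 1

I ≈ (0.437500/2) × 6.773310 = 1.481662
Exact value: 1.505756
Error: 0.024095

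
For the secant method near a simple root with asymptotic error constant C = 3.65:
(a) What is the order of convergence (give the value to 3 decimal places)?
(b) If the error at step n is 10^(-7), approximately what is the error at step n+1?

(a) Secant method has superlinear convergence with order φ = (1+√5)/2 ≈ 1.618.
    This means |e_{n+1}| ≈ C|e_n|^1.618.

(b) With |e_n| = 10^(-7) and C = 3.65:
    |e_{n+1}| ≈ 3.65 × (10^(-7))^1.618 = 3.65 × 10^(-11.33)

(a) ≈ 1.618 (golden ratio); (b) |e_{n+1}| ≈ 1.722e-11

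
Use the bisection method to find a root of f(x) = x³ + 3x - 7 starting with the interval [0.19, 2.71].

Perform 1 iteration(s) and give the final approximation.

f(x) = x³ + 3x - 7
Initial interval: [0.19, 2.71]

Iteration 1:
  c_1 = (0.190000 + 2.710000)/2 = 1.450000
  f(c_1) = f(1.450000) = 0.398625
  f(a) × f(c) < 0, new interval: [0.190000, 1.450000]

After 1 iteration(s), the approximation is c_1 = 1.450000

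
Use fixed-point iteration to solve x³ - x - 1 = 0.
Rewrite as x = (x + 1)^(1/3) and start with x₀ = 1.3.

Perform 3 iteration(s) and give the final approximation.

Equation: x³ - x - 1 = 0
Fixed-point form: x = (x + 1)^(1/3)
x₀ = 1.3

x_1 = g(1.300000) = 1.320006
x_2 = g(1.320006) = 1.323822
x_3 = g(1.323822) = 1.324548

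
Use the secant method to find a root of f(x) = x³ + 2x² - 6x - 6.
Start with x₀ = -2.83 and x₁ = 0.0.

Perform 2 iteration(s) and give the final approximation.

f(x) = x³ + 2x² - 6x - 6
x₀ = -2.83, x₁ = 0.0

Secant formula: x_{n+1} = x_n - f(x_n)(x_n - x_{n-1})/(f(x_n) - f(x_{n-1}))

Iteration 1:
  f(-2.830000) = 4.332613
  f(0.000000) = -6.000000
  x_2 = 0.000000 - (-6.000000)×(0.000000 - (-2.830000))/(-6.000000 - 4.332613)
       = -1.643340
Iteration 2:
  f(0.000000) = -6.000000
  f(-1.643340) = 4.823226
  x_3 = -1.643340 - 4.823226×(-1.643340 - 0.000000)/(4.823226 - (-6.000000))
       = -0.911008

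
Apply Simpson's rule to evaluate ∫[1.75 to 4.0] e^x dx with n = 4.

f(x) = e^x
a = 1.75, b = 4.0, n = 4
h = (b - a)/n = 0.562500

Simpson's rule: (h/3)[f(x₀) + 4f(x₁) + 2f(x₂) + ... + f(xₙ)]

x_0 = 1.7500, f(x_0) = 5.754603, coefficient = 1
x_1 = 2.3125, f(x_1) = 10.099642, coefficient = 4
x_2 = 2.8750, f(x_2) = 17.725424, coefficient = 2
x_3 = 3.4375, f(x_3) = 31.109088, coefficient = 4
x_4 = 4.0000, f(x_4) = 54.598150, coefficient = 1

I ≈ (0.562500/3) × 260.638522 = 48.869723
Exact value: 48.843547
Error: 0.026176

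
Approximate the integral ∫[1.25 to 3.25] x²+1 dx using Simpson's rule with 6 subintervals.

f(x) = x²+1
a = 1.25, b = 3.25, n = 6
h = (b - a)/n = 0.333333

Simpson's rule: (h/3)[f(x₀) + 4f(x₁) + 2f(x₂) + ... + f(xₙ)]

x_0 = 1.2500, f(x_0) = 2.562500, coefficient = 1
x_1 = 1.5833, f(x_1) = 3.506944, coefficient = 4
x_2 = 1.9167, f(x_2) = 4.673611, coefficient = 2
x_3 = 2.2500, f(x_3) = 6.062500, coefficient = 4
x_4 = 2.5833, f(x_4) = 7.673611, coefficient = 2
x_5 = 2.9167, f(x_5) = 9.506944, coefficient = 4
x_6 = 3.2500, f(x_6) = 11.562500, coefficient = 1

I ≈ (0.333333/3) × 115.125000 = 12.791667
Exact value: 12.791667
Error: 0.000000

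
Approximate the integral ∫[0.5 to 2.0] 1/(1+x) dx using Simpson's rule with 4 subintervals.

f(x) = 1/(1+x)
a = 0.5, b = 2.0, n = 4
h = (b - a)/n = 0.375000

Simpson's rule: (h/3)[f(x₀) + 4f(x₁) + 2f(x₂) + ... + f(xₙ)]

x_0 = 0.5000, f(x_0) = 0.666667, coefficient = 1
x_1 = 0.8750, f(x_1) = 0.533333, coefficient = 4
x_2 = 1.2500, f(x_2) = 0.444444, coefficient = 2
x_3 = 1.6250, f(x_3) = 0.380952, coefficient = 4
x_4 = 2.0000, f(x_4) = 0.333333, coefficient = 1

I ≈ (0.375000/3) × 5.546032 = 0.693254
Exact value: 0.693147
Error: 0.000107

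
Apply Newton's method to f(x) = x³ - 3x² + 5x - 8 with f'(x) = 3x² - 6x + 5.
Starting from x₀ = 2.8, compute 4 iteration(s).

f(x) = x³ - 3x² + 5x - 8
f'(x) = 3x² - 6x + 5
x₀ = 2.8

Newton-Raphson formula: x_{n+1} = x_n - f(x_n)/f'(x_n)

Iteration 1:
  f(2.800000) = 4.432000
  f'(2.800000) = 11.720000
  x_1 = 2.800000 - 4.432000/11.720000 = 2.421843
Iteration 2:
  f(2.421843) = 0.718137
  f'(2.421843) = 8.064913
  x_2 = 2.421843 - 0.718137/8.064913 = 2.332798
Iteration 3:
  f(2.332798) = 0.033115
  f'(2.332798) = 7.329054
  x_3 = 2.332798 - 0.033115/7.329054 = 2.328280
Iteration 4:
  f(2.328280) = 0.000082
  f'(2.328280) = 7.292984
  x_4 = 2.328280 - 0.000082/7.292984 = 2.328269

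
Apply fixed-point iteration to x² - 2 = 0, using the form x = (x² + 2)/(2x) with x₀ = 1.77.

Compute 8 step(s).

Equation: x² - 2 = 0
Fixed-point form: x = (x² + 2)/(2x)
x₀ = 1.77

x_1 = g(1.770000) = 1.449972
x_2 = g(1.449972) = 1.414654
x_3 = g(1.414654) = 1.414214
x_4 = g(1.414214) = 1.414214
x_5 = g(1.414214) = 1.414214
x_6 = g(1.414214) = 1.414214
x_7 = g(1.414214) = 1.414214
x_8 = g(1.414214) = 1.414214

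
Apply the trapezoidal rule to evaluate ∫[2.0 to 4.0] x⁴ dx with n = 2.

f(x) = x⁴
a = 2.0, b = 4.0, n = 2
h = (b - a)/n = 1.000000

Trapezoidal rule: (h/2)[f(x₀) + 2f(x₁) + 2f(x₂) + ... + f(xₙ)]

x_0 = 2.0000, f(x_0) = 16.000000, coefficient = 1
x_1 = 3.0000, f(x_1) = 81.000000, coefficient = 2
x_2 = 4.0000, f(x_2) = 256.000000, coefficient = 1

I ≈ (1.000000/2) × 434.000000 = 217.000000
Exact value: 198.400000
Error: 18.600000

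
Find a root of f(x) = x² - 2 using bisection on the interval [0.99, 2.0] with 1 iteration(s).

f(x) = x² - 2
Initial interval: [0.99, 2.0]

Iteration 1:
  c_1 = (0.990000 + 2.000000)/2 = 1.495000
  f(c_1) = f(1.495000) = 0.235025
  f(a) × f(c) < 0, new interval: [0.990000, 1.495000]

After 1 iteration(s), the approximation is c_1 = 1.495000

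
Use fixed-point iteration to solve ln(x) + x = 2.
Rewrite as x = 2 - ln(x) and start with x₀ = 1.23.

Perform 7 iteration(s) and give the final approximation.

Equation: ln(x) + x = 2
Fixed-point form: x = 2 - ln(x)
x₀ = 1.23

x_1 = g(1.230000) = 1.792986
x_2 = g(1.792986) = 1.416118
x_3 = g(1.416118) = 1.652081
x_4 = g(1.652081) = 1.497964
x_5 = g(1.497964) = 1.595893
x_6 = g(1.595893) = 1.532567
x_7 = g(1.532567) = 1.573056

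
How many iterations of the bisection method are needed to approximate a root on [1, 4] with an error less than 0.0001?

We need (b-a)/2^n ≤ 0.0001
(4 - 1)/2^n ≤ 0.0001
3/2^n ≤ 0.0001
2^n ≥ 30000
n ≥ log₂(30000) = 14.87
n ≥ 15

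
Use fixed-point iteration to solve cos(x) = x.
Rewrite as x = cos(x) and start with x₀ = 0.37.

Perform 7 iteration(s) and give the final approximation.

Equation: cos(x) = x
Fixed-point form: x = cos(x)
x₀ = 0.37

x_1 = g(0.370000) = 0.932327
x_2 = g(0.932327) = 0.595967
x_3 = g(0.595967) = 0.827606
x_4 = g(0.827606) = 0.676640
x_5 = g(0.676640) = 0.779681
x_6 = g(0.779681) = 0.711138
x_7 = g(0.711138) = 0.757620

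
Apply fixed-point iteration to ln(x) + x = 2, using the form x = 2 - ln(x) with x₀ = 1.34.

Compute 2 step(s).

Equation: ln(x) + x = 2
Fixed-point form: x = 2 - ln(x)
x₀ = 1.34

x_1 = g(1.340000) = 1.707330
x_2 = g(1.707330) = 1.465069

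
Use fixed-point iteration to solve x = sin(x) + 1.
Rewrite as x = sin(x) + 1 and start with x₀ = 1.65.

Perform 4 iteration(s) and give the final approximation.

Equation: x = sin(x) + 1
Fixed-point form: x = sin(x) + 1
x₀ = 1.65

x_1 = g(1.650000) = 1.996865
x_2 = g(1.996865) = 1.910598
x_3 = g(1.910598) = 1.942821
x_4 = g(1.942821) = 1.931593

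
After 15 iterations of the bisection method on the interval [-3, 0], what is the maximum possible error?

Bisection error bound: |error| ≤ (b-a)/2^n
|error| ≤ (0 - (-3))/2^15 = 3/2^15
|error| ≤ 0.0000915527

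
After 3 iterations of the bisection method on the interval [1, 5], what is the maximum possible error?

Bisection error bound: |error| ≤ (b-a)/2^n
|error| ≤ (5 - 1)/2^3 = 4/2^3
|error| ≤ 0.5000000000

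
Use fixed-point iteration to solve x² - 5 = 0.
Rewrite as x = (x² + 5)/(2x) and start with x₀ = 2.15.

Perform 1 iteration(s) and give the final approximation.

Equation: x² - 5 = 0
Fixed-point form: x = (x² + 5)/(2x)
x₀ = 2.15

x_1 = g(2.150000) = 2.237791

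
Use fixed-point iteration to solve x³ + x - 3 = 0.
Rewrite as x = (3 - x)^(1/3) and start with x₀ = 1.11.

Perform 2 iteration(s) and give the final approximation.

Equation: x³ + x - 3 = 0
Fixed-point form: x = (3 - x)^(1/3)
x₀ = 1.11

x_1 = g(1.110000) = 1.236386
x_2 = g(1.236386) = 1.208188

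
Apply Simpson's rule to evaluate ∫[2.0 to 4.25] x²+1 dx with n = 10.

f(x) = x²+1
a = 2.0, b = 4.25, n = 10
h = (b - a)/n = 0.225000

Simpson's rule: (h/3)[f(x₀) + 4f(x₁) + 2f(x₂) + ... + f(xₙ)]

x_0 = 2.0000, f(x_0) = 5.000000, coefficient = 1
x_1 = 2.2250, f(x_1) = 5.950625, coefficient = 4
x_2 = 2.4500, f(x_2) = 7.002500, coefficient = 2
x_3 = 2.6750, f(x_3) = 8.155625, coefficient = 4
x_4 = 2.9000, f(x_4) = 9.410000, coefficient = 2
x_5 = 3.1250, f(x_5) = 10.765625, coefficient = 4
x_6 = 3.3500, f(x_6) = 12.222500, coefficient = 2
x_7 = 3.5750, f(x_7) = 13.780625, coefficient = 4
x_8 = 3.8000, f(x_8) = 15.440000, coefficient = 2
x_9 = 4.0250, f(x_9) = 17.200625, coefficient = 4
x_10 = 4.2500, f(x_10) = 19.062500, coefficient = 1

I ≈ (0.225000/3) × 335.625000 = 25.171875
Exact value: 25.171875
Error: 0.000000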